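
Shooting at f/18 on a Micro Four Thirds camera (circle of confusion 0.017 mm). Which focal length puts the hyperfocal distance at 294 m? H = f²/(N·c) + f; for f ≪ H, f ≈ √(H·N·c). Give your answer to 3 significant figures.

From H = f²/(N·c) + f, with f ≪ H: f ≈ √(H·N·c) = √(294000 × 18 × 0.017) = √89964 ≈ 299.9 mm.
The +f correction barely moves this — solving exactly, f² + N·c·f − N·c·H = 0 ⇒ f = (−N·c + √((N·c)² + 4·N·c·H))/2 = (−0.306 + √359856)/2 ≈ 299.79 mm, so f ≈ 300 mm.

300 mm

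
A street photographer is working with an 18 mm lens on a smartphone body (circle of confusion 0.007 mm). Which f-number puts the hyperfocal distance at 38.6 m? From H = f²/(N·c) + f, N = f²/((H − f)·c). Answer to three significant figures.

Rearrange H = f²/(N·c) + f for N: N = f² / ((H − f)·c).
N = 18² / ((38600 − 18) × 0.007) = 324 / 270.1 ≈ 1.20.

f/1.20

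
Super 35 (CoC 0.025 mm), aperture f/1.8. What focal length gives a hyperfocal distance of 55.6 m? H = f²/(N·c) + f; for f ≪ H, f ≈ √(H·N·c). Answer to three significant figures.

From H = f²/(N·c) + f, with f ≪ H: f ≈ √(H·N·c) = √(55600 × 1.8 × 0.025) = √2502.0 ≈ 50.02 mm.
The +f correction barely moves this — solving exactly, f² + N·c·f − N·c·H = 0 ⇒ f = (−N·c + √((N·c)² + 4·N·c·H))/2 = (−0.045 + √10008)/2 ≈ 49.998 mm, so f ≈ 50.0 mm.

50.0 mm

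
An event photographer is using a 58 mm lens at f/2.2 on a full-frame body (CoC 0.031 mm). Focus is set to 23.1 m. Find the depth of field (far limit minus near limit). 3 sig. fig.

Hyperfocal distance H = f²/(N·c) + f = 58²/(2.2 × 0.031) + 58 = 3364/0.0682 + 58 ≈ 49383.5 mm ≈ 49.38 m.
Near limit Dn = s·(H − f)/(H + s − 2f) = 23100 × (49383.5 − 58) / (49383.5 + 23100 − 2 × 58) = 23100 × 49325.5 / 72367.5 ≈ 15745 mm.
Far limit Df = s·(H − f)/(H − s) = 23100 × (49383.5 − 58) / (49383.5 − 23100) = 23100 × 49325.5 / 26283.5 ≈ 43351 mm.
Depth of field = Df − Dn = 43351 − 15745 ≈ 27606 mm ≈ 27.6 m.

27.6 m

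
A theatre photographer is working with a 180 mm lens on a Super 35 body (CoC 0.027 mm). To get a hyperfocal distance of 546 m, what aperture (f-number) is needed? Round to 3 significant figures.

f/2.20

Rearrange H = f²/(N·c) + f for N: N = f² / ((H − f)·c).
N = 180² / ((546000 − 180) × 0.027) = 32400 / 14737 ≈ 2.20.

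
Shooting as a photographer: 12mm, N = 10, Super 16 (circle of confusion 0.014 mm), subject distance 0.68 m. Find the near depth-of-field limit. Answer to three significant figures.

412 mm

Hyperfocal distance H = f²/(N·c) + f = 12²/(10 × 0.014) + 12 = 144/0.14 + 12 ≈ 1040.6 mm ≈ 1.041 m.
Near limit Dn = s·(H − f)/(H + s − 2f) = 680 × (1040.6 − 12) / (1040.6 + 680 − 2 × 12) = 680 × 1028.6 / 1696.6 ≈ 412.26 mm.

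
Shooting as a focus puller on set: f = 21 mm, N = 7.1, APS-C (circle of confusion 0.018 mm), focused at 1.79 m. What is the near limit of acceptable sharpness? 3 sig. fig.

Hyperfocal distance H = f²/(N·c) + f = 21²/(7.1 × 0.018) + 21 = 441/0.1278 + 21 ≈ 3471.7 mm ≈ 3.472 m.
Near limit Dn = s·(H − f)/(H + s − 2f) = 1790 × (3471.7 − 21) / (3471.7 + 1790 − 2 × 21) = 1790 × 3450.7 / 5219.7 ≈ 1183.4 mm ≈ 1.18 m.

1.18 m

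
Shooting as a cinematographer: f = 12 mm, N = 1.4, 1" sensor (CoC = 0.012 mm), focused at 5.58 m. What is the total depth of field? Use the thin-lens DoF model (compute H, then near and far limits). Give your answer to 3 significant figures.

12.5 m

Hyperfocal distance H = f²/(N·c) + f = 12²/(1.4 × 0.012) + 12 = 144/0.0168 + 12 ≈ 8583.4 mm ≈ 8.583 m.
Near limit Dn = s·(H − f)/(H + s − 2f) = 5580 × (8583.4 − 12) / (8583.4 + 5580 − 2 × 12) = 5580 × 8571.4 / 14139.4 ≈ 3383 mm.
Far limit Df = s·(H − f)/(H − s) = 5580 × (8583.4 − 12) / (8583.4 − 5580) = 5580 × 8571.4 / 3003.4 ≈ 15925 mm.
Depth of field = Df − Dn = 15925 − 3383 ≈ 12542 mm ≈ 12.5 m.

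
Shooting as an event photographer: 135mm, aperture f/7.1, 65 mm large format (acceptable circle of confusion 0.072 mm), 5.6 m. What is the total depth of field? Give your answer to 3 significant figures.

Hyperfocal distance H = f²/(N·c) + f = 135²/(7.1 × 0.072) + 135 = 18225/0.5112 + 135 ≈ 35786.4 mm ≈ 35.79 m.
Near limit Dn = s·(H − f)/(H + s − 2f) = 5600 × (35786.4 − 135) / (35786.4 + 5600 − 2 × 135) = 5600 × 35651.4 / 41116.4 ≈ 4855.7 mm.
Far limit Df = s·(H − f)/(H − s) = 5600 × (35786.4 − 135) / (35786.4 − 5600) = 5600 × 35651.4 / 30186.4 ≈ 6613.8 mm.
Depth of field = Df − Dn = 6613.8 − 4855.7 ≈ 1758.1 mm ≈ 1.76 m.

1.76 m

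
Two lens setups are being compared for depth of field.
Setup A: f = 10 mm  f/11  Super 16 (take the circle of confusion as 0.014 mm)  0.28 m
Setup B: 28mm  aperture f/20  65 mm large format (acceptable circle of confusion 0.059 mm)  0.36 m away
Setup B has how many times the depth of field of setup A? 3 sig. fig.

Setup A: H = 10²/(11×0.014) + 10 ≈ 659.4 mm; DoF = Df − Dn = 479.29 − 197.77 ≈ 281.52 mm.
Setup B: H = 28²/(20×0.059) + 28 ≈ 692.4 mm; DoF = Df − Dn = 719.56 − 240.05 ≈ 479.51 mm.
Ratio = 479.51 / 281.52 ≈ 1.70.

1.70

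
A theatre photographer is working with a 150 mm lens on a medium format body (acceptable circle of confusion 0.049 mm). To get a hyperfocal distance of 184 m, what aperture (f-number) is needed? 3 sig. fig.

f/2.50

Rearrange H = f²/(N·c) + f for N: N = f² / ((H − f)·c).
N = 150² / ((184000 − 150) × 0.049) = 22500 / 9009 ≈ 2.50.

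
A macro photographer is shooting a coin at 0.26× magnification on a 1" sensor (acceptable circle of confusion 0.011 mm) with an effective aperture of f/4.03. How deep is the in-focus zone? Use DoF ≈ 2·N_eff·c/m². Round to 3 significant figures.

At magnification m, DoF ≈ 2·N_eff·c/m² = 2 × 4.03 × 0.011 / 0.26² = 0.08866 / 0.0676 ≈ 1.31 mm.

1.31 mm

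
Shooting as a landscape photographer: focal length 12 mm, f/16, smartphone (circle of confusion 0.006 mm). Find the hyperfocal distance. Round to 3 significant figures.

1.51 m

Hyperfocal distance H = f²/(N·c) + f = 12²/(16 × 0.006) + 12 = 144/0.096 + 12 ≈ 1512.0 mm ≈ 1.51 m.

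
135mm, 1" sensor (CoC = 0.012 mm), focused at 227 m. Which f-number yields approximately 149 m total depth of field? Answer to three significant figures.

f/2.00

Write h = H − f = f²/(N·c). The thin-lens limits are Dn = s·h/(h + (s−f)) and Df = s·h/(h − (s−f)), so DoF = Df − Dn = 2·s·(s−f)·h / (h² − (s−f)²).
That is a quadratic in h: DoF·h² − 2·s·(s−f)·h − DoF·(s−f)² = 0 ⇒ h = (s−f)·(s + √(s² + DoF²)) / DoF = 226865 × (227000 + √(227000² + 149000²)) / 149000 = 226865 × (227000 + 271533) / 149000 ≈ 759058 mm.
Then N = f²/(c·h) = 135² / (0.012 × 759058) = 18225 / 9108.7 ≈ 2.00.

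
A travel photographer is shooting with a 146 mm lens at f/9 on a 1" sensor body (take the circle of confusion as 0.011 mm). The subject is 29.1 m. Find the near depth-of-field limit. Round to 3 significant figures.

Hyperfocal distance H = f²/(N·c) + f = 146²/(9 × 0.011) + 146 = 21316/0.099 + 146 ≈ 215459.1 mm ≈ 215.5 m.
Near limit Dn = s·(H − f)/(H + s − 2f) = 29100 × (215459.1 − 146) / (215459.1 + 29100 − 2 × 146) = 29100 × 215313.1 / 244267.1 ≈ 25651 mm ≈ 25.7 m.

25.7 m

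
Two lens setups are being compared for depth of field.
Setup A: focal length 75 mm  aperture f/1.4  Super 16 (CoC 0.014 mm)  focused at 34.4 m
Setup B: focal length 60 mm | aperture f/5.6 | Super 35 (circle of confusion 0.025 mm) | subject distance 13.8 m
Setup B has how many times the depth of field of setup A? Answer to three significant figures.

2.47

Setup A: H = 75²/(1.4×0.014) + 75 ≈ 287064.8 mm; DoF = Df − Dn = 39073.3 − 30725.2 ≈ 8348.1 mm.
Setup B: H = 60²/(5.6×0.025) + 60 ≈ 25774.3 mm; DoF = Df − Dn = 29635 − 8994 ≈ 20641 mm.
Ratio = 20641 / 8348.1 ≈ 2.47.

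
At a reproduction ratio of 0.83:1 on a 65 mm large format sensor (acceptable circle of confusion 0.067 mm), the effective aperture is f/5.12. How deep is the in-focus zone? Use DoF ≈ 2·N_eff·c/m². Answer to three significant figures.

At magnification m, DoF ≈ 2·N_eff·c/m² = 2 × 5.12 × 0.067 / 0.83² = 0.6861 / 0.6889 ≈ 0.996 mm.

0.996 mm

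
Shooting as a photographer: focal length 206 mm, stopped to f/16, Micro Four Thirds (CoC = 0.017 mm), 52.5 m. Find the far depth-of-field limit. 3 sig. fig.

79.0 m

Hyperfocal distance H = f²/(N·c) + f = 206²/(16 × 0.017) + 206 = 42436/0.272 + 206 ≈ 156220.7 mm ≈ 156.2 m.
Far limit Df = s·(H − f)/(H − s) = 52500 × (156220.7 − 206) / (156220.7 − 52500) = 52500 × 156014.7 / 103720.7 ≈ 78969 mm ≈ 79.0 m.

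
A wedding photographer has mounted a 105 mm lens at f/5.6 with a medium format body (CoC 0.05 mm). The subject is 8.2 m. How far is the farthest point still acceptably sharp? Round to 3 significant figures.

10.3 m

Hyperfocal distance H = f²/(N·c) + f = 105²/(5.6 × 0.05) + 105 = 11025/0.28 + 105 ≈ 39480.0 mm ≈ 39.48 m.
Far limit Df = s·(H − f)/(H − s) = 8200 × (39480.0 − 105) / (39480.0 − 8200) = 8200 × 39375.0 / 31280.0 ≈ 10322 mm ≈ 10.3 m.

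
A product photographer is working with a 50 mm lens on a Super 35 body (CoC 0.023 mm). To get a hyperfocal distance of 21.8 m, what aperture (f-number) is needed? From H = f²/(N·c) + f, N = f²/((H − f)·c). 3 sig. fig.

Rearrange H = f²/(N·c) + f for N: N = f² / ((H − f)·c).
N = 50² / ((21800 − 50) × 0.023) = 2500 / 500.2 ≈ 5.

f/5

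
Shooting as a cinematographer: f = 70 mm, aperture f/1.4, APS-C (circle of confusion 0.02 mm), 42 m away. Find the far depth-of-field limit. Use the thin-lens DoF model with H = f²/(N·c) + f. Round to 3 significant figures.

55.2 m

Hyperfocal distance H = f²/(N·c) + f = 70²/(1.4 × 0.02) + 70 = 4900/0.028 + 70 ≈ 175070.0 mm ≈ 175.1 m.
Far limit Df = s·(H − f)/(H − s) = 42000 × (175070.0 − 70) / (175070.0 − 42000) = 42000 × 175000.0 / 133070.0 ≈ 55234 mm ≈ 55.2 m.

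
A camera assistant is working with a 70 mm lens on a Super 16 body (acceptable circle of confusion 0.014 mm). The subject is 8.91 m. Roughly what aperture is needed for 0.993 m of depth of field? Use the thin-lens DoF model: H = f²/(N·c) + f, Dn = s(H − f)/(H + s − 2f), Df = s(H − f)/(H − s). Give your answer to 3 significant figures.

f/2.20

Write h = H − f = f²/(N·c). The thin-lens limits are Dn = s·h/(h + (s−f)) and Df = s·h/(h − (s−f)), so DoF = Df − Dn = 2·s·(s−f)·h / (h² − (s−f)²).
That is a quadratic in h: DoF·h² − 2·s·(s−f)·h − DoF·(s−f)² = 0 ⇒ h = (s−f)·(s + √(s² + DoF²)) / DoF = 8840 × (8910 + √(8910² + 993²)) / 993 = 8840 × (8910 + 8965.16) / 993 ≈ 159130 mm.
Then N = f²/(c·h) = 70² / (0.014 × 159130) = 4900 / 2227.8 ≈ 2.20.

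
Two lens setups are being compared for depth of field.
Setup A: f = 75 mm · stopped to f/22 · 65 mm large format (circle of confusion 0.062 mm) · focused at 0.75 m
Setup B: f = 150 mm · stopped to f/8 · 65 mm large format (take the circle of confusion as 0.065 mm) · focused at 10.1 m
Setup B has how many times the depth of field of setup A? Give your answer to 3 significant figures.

Setup A: H = 75²/(22×0.062) + 75 ≈ 4198.9 mm; DoF = Df − Dn = 896.79 − 644.51 ≈ 252.28 mm.
Setup B: H = 150²/(8×0.065) + 150 ≈ 43419.2 mm; DoF = Df − Dn = 13116.1 − 8211.7 ≈ 4904.4 mm.
Ratio = 4904.4 / 252.28 ≈ 19.4.

19.4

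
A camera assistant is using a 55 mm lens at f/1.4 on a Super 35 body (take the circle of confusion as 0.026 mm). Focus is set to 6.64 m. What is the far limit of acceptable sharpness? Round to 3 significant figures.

7.21 m

Hyperfocal distance H = f²/(N·c) + f = 55²/(1.4 × 0.026) + 55 = 3025/0.0364 + 55 ≈ 83159.4 mm ≈ 83.16 m.
Far limit Df = s·(H − f)/(H − s) = 6640 × (83159.4 − 55) / (83159.4 − 6640) = 6640 × 83104.4 / 76519.4 ≈ 7211.4 mm ≈ 7.21 m.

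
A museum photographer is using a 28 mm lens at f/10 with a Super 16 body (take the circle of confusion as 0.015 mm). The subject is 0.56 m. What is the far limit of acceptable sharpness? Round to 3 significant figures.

0.623 m

Hyperfocal distance H = f²/(N·c) + f = 28²/(10 × 0.015) + 28 = 784/0.15 + 28 ≈ 5254.7 mm ≈ 5.255 m.
Far limit Df = s·(H − f)/(H − s) = 560 × (5254.7 − 28) / (5254.7 − 560) = 560 × 5226.7 / 4694.7 ≈ 623.46 mm ≈ 0.623 m.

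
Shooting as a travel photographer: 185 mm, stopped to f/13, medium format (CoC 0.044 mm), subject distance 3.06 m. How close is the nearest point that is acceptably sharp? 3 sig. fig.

Hyperfocal distance H = f²/(N·c) + f = 185²/(13 × 0.044) + 185 = 34225/0.572 + 185 ≈ 60018.9 mm ≈ 60.02 m.
Near limit Dn = s·(H − f)/(H + s − 2f) = 3060 × (60018.9 − 185) / (60018.9 + 3060 − 2 × 185) = 3060 × 59833.9 / 62708.9 ≈ 2919.7 mm ≈ 2.92 m.

2.92 m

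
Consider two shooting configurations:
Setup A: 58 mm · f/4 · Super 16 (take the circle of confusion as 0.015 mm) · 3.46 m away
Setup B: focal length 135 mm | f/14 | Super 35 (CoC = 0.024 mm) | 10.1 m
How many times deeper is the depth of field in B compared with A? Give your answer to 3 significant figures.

9.11

Setup A: H = 58²/(4×0.015) + 58 ≈ 56124.7 mm; DoF = Df − Dn = 3683.51 − 3262.07 ≈ 421.44 mm.
Setup B: H = 135²/(14×0.024) + 135 ≈ 54376.1 mm; DoF = Df − Dn = 12373.2 − 8532.4 ≈ 3840.8 mm.
Ratio = 3840.8 / 421.44 ≈ 9.11.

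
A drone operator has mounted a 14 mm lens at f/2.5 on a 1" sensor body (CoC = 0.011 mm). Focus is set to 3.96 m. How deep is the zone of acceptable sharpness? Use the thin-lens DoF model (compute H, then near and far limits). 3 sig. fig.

6.32 m

Hyperfocal distance H = f²/(N·c) + f = 14²/(2.5 × 0.011) + 14 = 196/0.0275 + 14 ≈ 7141.3 mm ≈ 7.141 m.
Near limit Dn = s·(H − f)/(H + s − 2f) = 3960 × (7141.3 − 14) / (7141.3 + 3960 − 2 × 14) = 3960 × 7127.3 / 11073.3 ≈ 2548.8 mm.
Far limit Df = s·(H − f)/(H − s) = 3960 × (7141.3 − 14) / (7141.3 − 3960) = 3960 × 7127.3 / 3181.3 ≈ 8871.9 mm.
Depth of field = Df − Dn = 8871.9 − 2548.8 ≈ 6323.1 mm ≈ 6.32 m.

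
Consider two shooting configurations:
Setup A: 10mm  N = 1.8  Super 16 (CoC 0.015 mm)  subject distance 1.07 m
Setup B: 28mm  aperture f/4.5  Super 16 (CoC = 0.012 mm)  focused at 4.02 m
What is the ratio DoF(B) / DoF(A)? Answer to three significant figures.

Setup A: H = 10²/(1.8×0.015) + 10 ≈ 3713.7 mm; DoF = Df − Dn = 1499.02 − 831.91 ≈ 667.11 mm.
Setup B: H = 28²/(4.5×0.012) + 28 ≈ 14546.5 mm; DoF = Df − Dn = 5544.5 − 3153.0 ≈ 2391.5 mm.
Ratio = 2391.5 / 667.11 ≈ 3.58.

3.58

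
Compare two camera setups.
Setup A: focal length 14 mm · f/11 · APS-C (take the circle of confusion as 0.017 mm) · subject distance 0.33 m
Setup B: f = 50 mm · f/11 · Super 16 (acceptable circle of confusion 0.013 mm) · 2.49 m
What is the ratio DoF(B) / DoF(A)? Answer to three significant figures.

3.24

Setup A: H = 14²/(11×0.017) + 14 ≈ 1062.1 mm; DoF = Df − Dn = 472.43 − 253.56 ≈ 218.87 mm.
Setup B: H = 50²/(11×0.013) + 50 ≈ 17532.5 mm; DoF = Df − Dn = 2893.90 − 2185.04 ≈ 708.86 mm.
Ratio = 708.86 / 218.87 ≈ 3.24.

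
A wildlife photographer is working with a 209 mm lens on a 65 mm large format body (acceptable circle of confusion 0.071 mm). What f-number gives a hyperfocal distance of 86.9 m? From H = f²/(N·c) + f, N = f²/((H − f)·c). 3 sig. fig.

Rearrange H = f²/(N·c) + f for N: N = f² / ((H − f)·c).
N = 209² / ((86900 − 209) × 0.071) = 43681 / 6155 ≈ 7.10.

f/7.10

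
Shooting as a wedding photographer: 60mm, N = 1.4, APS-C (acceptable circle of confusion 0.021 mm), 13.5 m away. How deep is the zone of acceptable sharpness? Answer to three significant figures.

Hyperfocal distance H = f²/(N·c) + f = 60²/(1.4 × 0.021) + 60 = 3600/0.0294 + 60 ≈ 122509.0 mm ≈ 122.5 m.
Near limit Dn = s·(H − f)/(H + s − 2f) = 13500 × (122509.0 − 60) / (122509.0 + 13500 − 2 × 60) = 13500 × 122449.0 / 135889.0 ≈ 12164.8 mm.
Far limit Df = s·(H − f)/(H − s) = 13500 × (122509.0 − 60) / (122509.0 − 13500) = 13500 × 122449.0 / 109009.0 ≈ 15164.5 mm.
Depth of field = Df − Dn = 15164.5 − 12164.8 ≈ 2999.7 mm ≈ 3.00 m.

3.00 m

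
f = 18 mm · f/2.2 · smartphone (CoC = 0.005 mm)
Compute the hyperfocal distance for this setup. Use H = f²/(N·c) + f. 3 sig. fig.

29.5 m

Hyperfocal distance H = f²/(N·c) + f = 18²/(2.2 × 0.005) + 18 = 324/0.011 + 18 ≈ 29472.5 mm ≈ 29.5 m.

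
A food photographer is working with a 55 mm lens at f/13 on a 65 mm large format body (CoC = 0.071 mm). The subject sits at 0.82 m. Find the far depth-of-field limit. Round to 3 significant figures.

1.07 m

Hyperfocal distance H = f²/(N·c) + f = 55²/(13 × 0.071) + 55 = 3025/0.923 + 55 ≈ 3332.4 mm ≈ 3.332 m.
Far limit Df = s·(H − f)/(H − s) = 820 × (3332.4 − 55) / (3332.4 − 820) = 820 × 3277.4 / 2512.4 ≈ 1069.7 mm ≈ 1.07 m.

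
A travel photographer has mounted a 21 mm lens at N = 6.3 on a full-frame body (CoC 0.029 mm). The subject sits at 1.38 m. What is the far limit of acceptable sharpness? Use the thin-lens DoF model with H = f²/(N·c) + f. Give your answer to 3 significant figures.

Hyperfocal distance H = f²/(N·c) + f = 21²/(6.3 × 0.029) + 21 = 441/0.1827 + 21 ≈ 2434.8 mm ≈ 2.435 m.
Far limit Df = s·(H − f)/(H − s) = 1380 × (2434.8 − 21) / (2434.8 − 1380) = 1380 × 2413.8 / 1054.8 ≈ 3158.0 mm ≈ 3.16 m.

3.16 m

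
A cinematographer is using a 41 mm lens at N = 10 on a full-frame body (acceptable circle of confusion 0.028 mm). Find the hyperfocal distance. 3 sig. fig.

6.04 m

Hyperfocal distance H = f²/(N·c) + f = 41²/(10 × 0.028) + 41 = 1681/0.28 + 41 ≈ 6044.6 mm ≈ 6.04 m.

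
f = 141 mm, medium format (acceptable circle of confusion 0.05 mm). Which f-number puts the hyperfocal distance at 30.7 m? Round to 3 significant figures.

Rearrange H = f²/(N·c) + f for N: N = f² / ((H − f)·c).
N = 141² / ((30700 − 141) × 0.05) = 19881 / 1528 ≈ 13.

f/13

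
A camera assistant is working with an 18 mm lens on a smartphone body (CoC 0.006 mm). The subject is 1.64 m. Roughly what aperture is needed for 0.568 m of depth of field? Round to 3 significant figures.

f/5.60

Write h = H − f = f²/(N·c). The thin-lens limits are Dn = s·h/(h + (s−f)) and Df = s·h/(h − (s−f)), so DoF = Df − Dn = 2·s·(s−f)·h / (h² − (s−f)²).
That is a quadratic in h: DoF·h² − 2·s·(s−f)·h − DoF·(s−f)² = 0 ⇒ h = (s−f)·(s + √(s² + DoF²)) / DoF = 1622 × (1640 + √(1640² + 568²)) / 568 = 1622 × (1640 + 1735.58) / 568 ≈ 9639.4 mm.
Then N = f²/(c·h) = 18² / (0.006 × 9639.4) = 324 / 57.836 ≈ 5.60.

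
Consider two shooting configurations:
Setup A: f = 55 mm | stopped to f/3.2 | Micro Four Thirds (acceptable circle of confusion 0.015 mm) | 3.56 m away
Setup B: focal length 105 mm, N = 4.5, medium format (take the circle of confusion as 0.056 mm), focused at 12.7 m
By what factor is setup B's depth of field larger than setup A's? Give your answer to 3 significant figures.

Setup A: H = 55²/(3.2×0.015) + 55 ≈ 63075.8 mm; DoF = Df − Dn = 3769.66 − 3372.44 ≈ 397.22 mm.
Setup B: H = 105²/(4.5×0.056) + 105 ≈ 43855.0 mm; DoF = Df − Dn = 17834.2 − 9861.1 ≈ 7973.1 mm.
Ratio = 7973.1 / 397.22 ≈ 20.1.

20.1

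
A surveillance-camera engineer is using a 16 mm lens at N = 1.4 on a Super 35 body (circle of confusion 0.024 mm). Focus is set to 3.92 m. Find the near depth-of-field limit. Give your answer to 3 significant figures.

2.59 m

Hyperfocal distance H = f²/(N·c) + f = 16²/(1.4 × 0.024) + 16 = 256/0.0336 + 16 ≈ 7635.0 mm ≈ 7.635 m.
Near limit Dn = s·(H − f)/(H + s − 2f) = 3920 × (7635.0 − 16) / (7635.0 + 3920 − 2 × 16) = 3920 × 7619.0 / 11523.0 ≈ 2591.9 mm ≈ 2.59 m.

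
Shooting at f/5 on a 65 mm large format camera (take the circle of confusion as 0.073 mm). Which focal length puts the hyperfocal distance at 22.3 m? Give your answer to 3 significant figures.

90.0 mm

From H = f²/(N·c) + f, with f ≪ H: f ≈ √(H·N·c) = √(22300 × 5 × 0.073) = √8139.5 ≈ 90.22 mm.
Exact: f² + N·c·f − N·c·H = 0 ⇒ f = (−N·c + √((N·c)² + 4·N·c·H))/2 = (−0.365 + √32558)/2 ≈ 90.037 mm ≈ 90.0 mm.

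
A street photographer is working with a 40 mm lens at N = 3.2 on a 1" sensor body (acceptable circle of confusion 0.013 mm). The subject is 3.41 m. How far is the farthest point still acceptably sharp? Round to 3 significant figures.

Hyperfocal distance H = f²/(N·c) + f = 40²/(3.2 × 0.013) + 40 = 1600/0.0416 + 40 ≈ 38501.5 mm ≈ 38.50 m.
Far limit Df = s·(H − f)/(H − s) = 3410 × (38501.5 − 40) / (38501.5 − 3410) = 3410 × 38461.5 / 35091.5 ≈ 3737.5 mm ≈ 3.74 m.

3.74 m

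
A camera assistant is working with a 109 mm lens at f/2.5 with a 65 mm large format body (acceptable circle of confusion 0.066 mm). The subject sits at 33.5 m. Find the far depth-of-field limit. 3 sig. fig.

Hyperfocal distance H = f²/(N·c) + f = 109²/(2.5 × 0.066) + 109 = 11881/0.165 + 109 ≈ 72115.1 mm ≈ 72.12 m.
Far limit Df = s·(H − f)/(H − s) = 33500 × (72115.1 − 109) / (72115.1 − 33500) = 33500 × 72006.1 / 38615.1 ≈ 62468 mm ≈ 62.5 m.

62.5 m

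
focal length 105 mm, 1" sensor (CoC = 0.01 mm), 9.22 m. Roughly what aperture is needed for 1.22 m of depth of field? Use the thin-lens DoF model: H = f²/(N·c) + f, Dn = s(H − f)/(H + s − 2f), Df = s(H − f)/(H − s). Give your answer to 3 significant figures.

Write h = H − f = f²/(N·c). The thin-lens limits are Dn = s·h/(h + (s−f)) and Df = s·h/(h − (s−f)), so DoF = Df − Dn = 2·s·(s−f)·h / (h² − (s−f)²).
That is a quadratic in h: DoF·h² − 2·s·(s−f)·h − DoF·(s−f)² = 0 ⇒ h = (s−f)·(s + √(s² + DoF²)) / DoF = 9115 × (9220 + √(9220² + 1220²)) / 1220 = 9115 × (9220 + 9300.37) / 1220 ≈ 138371 mm.
Then N = f²/(c·h) = 105² / (0.01 × 138371) = 11025 / 1383.7 ≈ 7.97.

f/7.97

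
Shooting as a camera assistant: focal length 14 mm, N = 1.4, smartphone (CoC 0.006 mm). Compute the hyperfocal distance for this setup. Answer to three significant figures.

Hyperfocal distance H = f²/(N·c) + f = 14²/(1.4 × 0.006) + 14 = 196/0.0084 + 14 ≈ 23347.3 mm ≈ 23.3 m.

23.3 m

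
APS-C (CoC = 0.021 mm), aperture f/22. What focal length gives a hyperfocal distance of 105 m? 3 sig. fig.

220 mm

From H = f²/(N·c) + f, with f ≪ H: f ≈ √(H·N·c) = √(105000 × 22 × 0.021) = √48510 ≈ 220.2 mm.
The +f correction barely moves this — solving exactly, f² + N·c·f − N·c·H = 0 ⇒ f = (−N·c + √((N·c)² + 4·N·c·H))/2 = (−0.462 + √194040)/2 ≈ 220.02 mm, so f ≈ 220 mm.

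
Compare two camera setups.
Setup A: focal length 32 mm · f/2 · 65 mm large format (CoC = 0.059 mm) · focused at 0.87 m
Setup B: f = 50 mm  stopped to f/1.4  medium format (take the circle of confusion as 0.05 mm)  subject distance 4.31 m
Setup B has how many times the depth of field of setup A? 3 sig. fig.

6.15

Setup A: H = 32²/(2×0.059) + 32 ≈ 8710.0 mm; DoF = Df − Dn = 962.99 − 793.39 ≈ 169.60 mm.
Setup B: H = 50²/(1.4×0.05) + 50 ≈ 35764.3 mm; DoF = Df − Dn = 4893.7 − 3850.7 ≈ 1043.0 mm.
Ratio = 1043.0 / 169.60 ≈ 6.15.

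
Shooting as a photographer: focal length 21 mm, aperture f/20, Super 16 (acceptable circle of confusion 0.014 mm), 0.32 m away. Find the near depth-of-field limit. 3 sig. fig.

269 mm

Hyperfocal distance H = f²/(N·c) + f = 21²/(20 × 0.014) + 21 = 441/0.28 + 21 ≈ 1596.0 mm ≈ 1.596 m.
Near limit Dn = s·(H − f)/(H + s − 2f) = 320 × (1596.0 − 21) / (1596.0 + 320 − 2 × 21) = 320 × 1575.0 / 1874.0 ≈ 268.94 mm.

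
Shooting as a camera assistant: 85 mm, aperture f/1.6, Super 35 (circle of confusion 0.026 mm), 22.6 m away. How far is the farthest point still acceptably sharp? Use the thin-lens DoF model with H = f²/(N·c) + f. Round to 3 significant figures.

26.0 m

Hyperfocal distance H = f²/(N·c) + f = 85²/(1.6 × 0.026) + 85 = 7225/0.0416 + 85 ≈ 173762.9 mm ≈ 173.8 m.
Far limit Df = s·(H − f)/(H − s) = 22600 × (173762.9 − 85) / (173762.9 − 22600) = 22600 × 173677.9 / 151162.9 ≈ 25966 mm ≈ 26.0 m.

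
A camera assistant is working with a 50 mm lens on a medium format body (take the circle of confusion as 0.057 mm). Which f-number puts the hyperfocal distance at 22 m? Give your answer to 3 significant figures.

f/2.00

Rearrange H = f²/(N·c) + f for N: N = f² / ((H − f)·c).
N = 50² / ((22000 − 50) × 0.057) = 2500 / 1251 ≈ 2.00.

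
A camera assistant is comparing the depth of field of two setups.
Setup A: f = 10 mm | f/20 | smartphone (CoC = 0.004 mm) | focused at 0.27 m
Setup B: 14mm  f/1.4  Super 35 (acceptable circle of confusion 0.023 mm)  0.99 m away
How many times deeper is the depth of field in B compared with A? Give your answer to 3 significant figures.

2.78

Setup A: H = 10²/(20×0.004) + 10 ≈ 1260.0 mm; DoF = Df − Dn = 340.91 − 223.51 ≈ 117.40 mm.
Setup B: H = 14²/(1.4×0.023) + 14 ≈ 6101.0 mm; DoF = Df − Dn = 1179.05 − 853.20 ≈ 325.85 mm.
Ratio = 325.85 / 117.40 ≈ 2.78.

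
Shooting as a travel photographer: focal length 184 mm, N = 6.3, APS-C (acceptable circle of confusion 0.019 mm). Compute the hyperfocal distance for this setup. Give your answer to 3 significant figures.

Hyperfocal distance H = f²/(N·c) + f = 184²/(6.3 × 0.019) + 184 = 33856/0.1197 + 184 ≈ 283024.4 mm ≈ 283 m.

283 m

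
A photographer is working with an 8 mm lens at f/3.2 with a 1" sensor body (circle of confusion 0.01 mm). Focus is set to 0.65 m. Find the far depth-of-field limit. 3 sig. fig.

0.957 m

Hyperfocal distance H = f²/(N·c) + f = 8²/(3.2 × 0.01) + 8 = 64/0.032 + 8 ≈ 2008.0 mm ≈ 2.008 m.
Far limit Df = s·(H − f)/(H − s) = 650 × (2008.0 − 8) / (2008.0 − 650) = 650 × 2000.0 / 1358.0 ≈ 957.29 mm ≈ 0.957 m.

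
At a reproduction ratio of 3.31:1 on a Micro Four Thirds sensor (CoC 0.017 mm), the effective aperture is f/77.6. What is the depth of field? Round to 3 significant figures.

At magnification m, DoF ≈ 2·N_eff·c/m² = 2 × 77.6 × 0.017 / 3.31² = 2.638 / 10.96 ≈ 0.241 mm.

0.241 mm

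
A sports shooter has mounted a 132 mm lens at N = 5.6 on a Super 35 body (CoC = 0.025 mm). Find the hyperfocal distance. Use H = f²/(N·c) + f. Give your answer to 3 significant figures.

Hyperfocal distance H = f²/(N·c) + f = 132²/(5.6 × 0.025) + 132 = 17424/0.14 + 132 ≈ 124589.1 mm ≈ 125 m.

125 m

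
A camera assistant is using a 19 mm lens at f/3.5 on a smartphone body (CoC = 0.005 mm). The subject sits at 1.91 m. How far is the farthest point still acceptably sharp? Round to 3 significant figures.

2.10 m

Hyperfocal distance H = f²/(N·c) + f = 19²/(3.5 × 0.005) + 19 = 361/0.0175 + 19 ≈ 20647.6 mm ≈ 20.65 m.
Far limit Df = s·(H − f)/(H − s) = 1910 × (20647.6 − 19) / (20647.6 − 1910) = 1910 × 20628.6 / 18737.6 ≈ 2102.8 mm ≈ 2.10 m.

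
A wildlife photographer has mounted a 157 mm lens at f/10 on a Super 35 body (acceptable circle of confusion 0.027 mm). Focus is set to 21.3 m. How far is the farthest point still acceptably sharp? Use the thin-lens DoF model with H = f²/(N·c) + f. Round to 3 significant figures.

27.7 m

Hyperfocal distance H = f²/(N·c) + f = 157²/(10 × 0.027) + 157 = 24649/0.27 + 157 ≈ 91449.6 mm ≈ 91.45 m.
Far limit Df = s·(H − f)/(H − s) = 21300 × (91449.6 − 157) / (91449.6 − 21300) = 21300 × 91292.6 / 70149.6 ≈ 27720 mm ≈ 27.7 m.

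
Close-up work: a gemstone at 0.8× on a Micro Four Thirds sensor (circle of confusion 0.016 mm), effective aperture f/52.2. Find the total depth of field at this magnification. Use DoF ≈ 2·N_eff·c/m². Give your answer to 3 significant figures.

2.61 mm

At magnification m, DoF ≈ 2·N_eff·c/m² = 2 × 52.2 × 0.016 / 0.8² = 1.67 / 0.64 ≈ 2.61 mm.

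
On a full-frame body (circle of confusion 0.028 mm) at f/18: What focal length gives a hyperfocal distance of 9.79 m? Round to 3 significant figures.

70.0 mm

From H = f²/(N·c) + f, with f ≪ H: f ≈ √(H·N·c) = √(9790 × 18 × 0.028) = √4934.2 ≈ 70.24 mm.
Exact: f² + N·c·f − N·c·H = 0 ⇒ f = (−N·c + √((N·c)² + 4·N·c·H))/2 = (−0.504 + √19737)/2 ≈ 69.992 mm ≈ 70.0 mm.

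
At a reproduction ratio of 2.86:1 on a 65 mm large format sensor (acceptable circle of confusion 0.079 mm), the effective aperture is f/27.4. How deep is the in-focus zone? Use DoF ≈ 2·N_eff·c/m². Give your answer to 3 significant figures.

0.529 mm

At magnification m, DoF ≈ 2·N_eff·c/m² = 2 × 27.4 × 0.079 / 2.86² = 4.329 / 8.18 ≈ 0.529 mm.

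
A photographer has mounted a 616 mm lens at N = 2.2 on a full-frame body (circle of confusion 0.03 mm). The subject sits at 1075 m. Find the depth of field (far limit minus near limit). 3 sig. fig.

416 m

Hyperfocal distance H = f²/(N·c) + f = 616²/(2.2 × 0.03) + 616 = 379456/0.066 + 616 ≈ 5749949.3 mm ≈ 5750 m.
Near limit Dn = s·(H − f)/(H + s − 2f) = 1075000 × (5749949.3 − 616) / (5749949.3 + 1075000 − 2 × 616) = 1075000 × 5749333.3 / 6823717.3 ≈ 905743 mm.
Far limit Df = s·(H − f)/(H − s) = 1075000 × (5749949.3 − 616) / (5749949.3 − 1075000) = 1075000 × 5749333.3 / 4674949.3 ≈ 1322054 mm.
Depth of field = Df − Dn = 1322054 − 905743 ≈ 416311 mm ≈ 416 m.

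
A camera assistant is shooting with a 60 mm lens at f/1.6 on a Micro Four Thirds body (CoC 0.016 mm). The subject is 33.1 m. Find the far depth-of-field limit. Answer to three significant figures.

Hyperfocal distance H = f²/(N·c) + f = 60²/(1.6 × 0.016) + 60 = 3600/0.0256 + 60 ≈ 140685.0 mm ≈ 140.7 m.
Far limit Df = s·(H − f)/(H − s) = 33100 × (140685.0 − 60) / (140685.0 − 33100) = 33100 × 140625.0 / 107585.0 ≈ 43265 mm ≈ 43.3 m.

43.3 m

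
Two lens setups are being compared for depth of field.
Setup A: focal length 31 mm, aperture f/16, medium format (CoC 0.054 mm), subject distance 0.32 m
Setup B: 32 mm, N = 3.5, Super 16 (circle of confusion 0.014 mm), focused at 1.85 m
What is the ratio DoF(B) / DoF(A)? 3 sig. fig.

Setup A: H = 31²/(16×0.054) + 31 ≈ 1143.3 mm; DoF = Df − Dn = 432.33 − 254.00 ≈ 178.33 mm.
Setup B: H = 32²/(3.5×0.014) + 32 ≈ 20930.0 mm; DoF = Df − Dn = 2026.27 − 1701.94 ≈ 324.33 mm.
Ratio = 324.33 / 178.33 ≈ 1.82.

1.82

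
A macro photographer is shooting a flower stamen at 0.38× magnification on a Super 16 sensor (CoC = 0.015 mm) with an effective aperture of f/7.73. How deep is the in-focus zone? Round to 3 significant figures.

1.61 mm

At magnification m, DoF ≈ 2·N_eff·c/m² = 2 × 7.73 × 0.015 / 0.38² = 0.2319 / 0.1444 ≈ 1.61 mm.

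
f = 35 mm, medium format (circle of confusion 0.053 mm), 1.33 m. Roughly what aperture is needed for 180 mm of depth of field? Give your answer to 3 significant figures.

Write h = H − f = f²/(N·c). The thin-lens limits are Dn = s·h/(h + (s−f)) and Df = s·h/(h − (s−f)), so DoF = Df − Dn = 2·s·(s−f)·h / (h² − (s−f)²).
That is a quadratic in h: DoF·h² − 2·s·(s−f)·h − DoF·(s−f)² = 0 ⇒ h = (s−f)·(s + √(s² + DoF²)) / DoF = 1295 × (1330 + √(1330² + 180²)) / 180 = 1295 × (1330 + 1342.13) / 180 ≈ 19224 mm.
Then N = f²/(c·h) = 35² / (0.053 × 19224) = 1225 / 1018.9 ≈ 1.20.

f/1.20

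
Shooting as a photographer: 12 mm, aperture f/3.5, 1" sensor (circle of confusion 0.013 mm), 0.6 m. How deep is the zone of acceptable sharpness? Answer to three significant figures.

231 mm

Hyperfocal distance H = f²/(N·c) + f = 12²/(3.5 × 0.013) + 12 = 144/0.0455 + 12 ≈ 3176.8 mm ≈ 3.177 m.
Near limit Dn = s·(H − f)/(H + s − 2f) = 600 × (3176.8 − 12) / (3176.8 + 600 − 2 × 12) = 600 × 3164.8 / 3752.8 ≈ 505.99 mm.
Far limit Df = s·(H − f)/(H − s) = 600 × (3176.8 − 12) / (3176.8 − 600) = 600 × 3164.8 / 2576.8 ≈ 736.91 mm.
Depth of field = Df − Dn = 736.91 − 505.99 ≈ 230.92 mm.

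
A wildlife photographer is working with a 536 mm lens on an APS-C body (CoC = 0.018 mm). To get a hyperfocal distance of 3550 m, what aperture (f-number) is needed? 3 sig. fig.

Rearrange H = f²/(N·c) + f for N: N = f² / ((H − f)·c).
N = 536² / ((3550000 − 536) × 0.018) = 287296 / 63890 ≈ 4.50.

f/4.50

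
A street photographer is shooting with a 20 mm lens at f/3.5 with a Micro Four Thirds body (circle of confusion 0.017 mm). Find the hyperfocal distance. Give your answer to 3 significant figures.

6.74 m

Hyperfocal distance H = f²/(N·c) + f = 20²/(3.5 × 0.017) + 20 = 400/0.0595 + 20 ≈ 6742.7 mm ≈ 6.74 m.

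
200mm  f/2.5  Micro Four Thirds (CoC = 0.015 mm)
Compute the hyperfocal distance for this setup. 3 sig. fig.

1070 m

Hyperfocal distance H = f²/(N·c) + f = 200²/(2.5 × 0.015) + 200 = 40000/0.0375 + 200 ≈ 1066866.7 mm ≈ 1070 m.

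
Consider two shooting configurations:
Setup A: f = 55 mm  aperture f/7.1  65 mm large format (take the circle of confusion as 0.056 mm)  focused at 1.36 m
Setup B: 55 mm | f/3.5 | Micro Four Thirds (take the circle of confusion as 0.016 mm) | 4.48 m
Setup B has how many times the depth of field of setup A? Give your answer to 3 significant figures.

Setup A: H = 55²/(7.1×0.056) + 55 ≈ 7663.1 mm; DoF = Df − Dn = 1641.57 − 1160.88 ≈ 480.69 mm.
Setup B: H = 55²/(3.5×0.016) + 55 ≈ 54072.9 mm; DoF = Df − Dn = 4879.73 − 4140.80 ≈ 738.93 mm.
Ratio = 738.93 / 480.69 ≈ 1.54.

1.54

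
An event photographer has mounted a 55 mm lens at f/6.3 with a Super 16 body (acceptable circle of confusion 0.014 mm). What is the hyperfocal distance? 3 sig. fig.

Hyperfocal distance H = f²/(N·c) + f = 55²/(6.3 × 0.014) + 55 = 3025/0.0882 + 55 ≈ 34352.1 mm ≈ 34.4 m.

34.4 m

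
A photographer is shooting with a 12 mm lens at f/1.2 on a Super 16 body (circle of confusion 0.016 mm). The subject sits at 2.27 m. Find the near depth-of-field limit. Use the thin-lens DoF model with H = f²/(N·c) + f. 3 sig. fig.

1.74 m

Hyperfocal distance H = f²/(N·c) + f = 12²/(1.2 × 0.016) + 12 = 144/0.0192 + 12 ≈ 7512.0 mm ≈ 7.512 m.
Near limit Dn = s·(H − f)/(H + s − 2f) = 2270 × (7512.0 − 12) / (7512.0 + 2270 − 2 × 12) = 2270 × 7500.0 / 9758.0 ≈ 1744.7 mm ≈ 1.74 m.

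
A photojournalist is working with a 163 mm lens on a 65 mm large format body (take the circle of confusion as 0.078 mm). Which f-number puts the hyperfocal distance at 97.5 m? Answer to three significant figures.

Rearrange H = f²/(N·c) + f for N: N = f² / ((H − f)·c).
N = 163² / ((97500 − 163) × 0.078) = 26569 / 7592 ≈ 3.50.

f/3.50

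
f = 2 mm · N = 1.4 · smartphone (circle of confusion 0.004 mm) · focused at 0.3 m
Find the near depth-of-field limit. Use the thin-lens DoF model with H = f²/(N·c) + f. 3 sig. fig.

212 mm

Hyperfocal distance H = f²/(N·c) + f = 2²/(1.4 × 0.004) + 2 = 4/0.0056 + 2 ≈ 716.3 mm ≈ 0.716 m.
Near limit Dn = s·(H − f)/(H + s − 2f) = 300 × (716.3 − 2) / (716.3 + 300 − 2 × 2) = 300 × 714.3 / 1012.3 ≈ 211.69 mm.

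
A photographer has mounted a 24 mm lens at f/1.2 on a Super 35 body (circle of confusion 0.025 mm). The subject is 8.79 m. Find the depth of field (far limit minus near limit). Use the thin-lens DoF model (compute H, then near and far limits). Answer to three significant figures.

Hyperfocal distance H = f²/(N·c) + f = 24²/(1.2 × 0.025) + 24 = 576/0.03 + 24 ≈ 19224.0 mm ≈ 19.22 m.
Near limit Dn = s·(H − f)/(H + s − 2f) = 8790 × (19224.0 − 24) / (19224.0 + 8790 − 2 × 24) = 8790 × 19200.0 / 27966.0 ≈ 6035 mm.
Far limit Df = s·(H − f)/(H − s) = 8790 × (19224.0 − 24) / (19224.0 − 8790) = 8790 × 19200.0 / 10434.0 ≈ 16175 mm.
Depth of field = Df − Dn = 16175 − 6035 ≈ 10140 mm ≈ 10.1 m.

10.1 m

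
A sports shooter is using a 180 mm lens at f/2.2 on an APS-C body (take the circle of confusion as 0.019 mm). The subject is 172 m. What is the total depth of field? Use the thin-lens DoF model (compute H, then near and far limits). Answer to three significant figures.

Hyperfocal distance H = f²/(N·c) + f = 180²/(2.2 × 0.019) + 180 = 32400/0.0418 + 180 ≈ 775299.6 mm ≈ 775.3 m.
Near limit Dn = s·(H − f)/(H + s − 2f) = 172000 × (775299.6 − 180) / (775299.6 + 172000 − 2 × 180) = 172000 × 775119.6 / 946939.6 ≈ 140791 mm.
Far limit Df = s·(H − f)/(H − s) = 172000 × (775299.6 − 180) / (775299.6 − 172000) = 172000 × 775119.6 / 603299.6 ≈ 220986 mm.
Depth of field = Df − Dn = 220986 − 140791 ≈ 80195 mm ≈ 80.2 m.

80.2 m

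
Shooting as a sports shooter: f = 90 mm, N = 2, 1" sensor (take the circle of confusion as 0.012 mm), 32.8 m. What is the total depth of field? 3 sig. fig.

Hyperfocal distance H = f²/(N·c) + f = 90²/(2 × 0.012) + 90 = 8100/0.024 + 90 ≈ 337590.0 mm ≈ 337.6 m.
Near limit Dn = s·(H − f)/(H + s − 2f) = 32800 × (337590.0 − 90) / (337590.0 + 32800 − 2 × 90) = 32800 × 337500.0 / 370210.0 ≈ 29901.9 mm.
Far limit Df = s·(H − f)/(H − s) = 32800 × (337590.0 − 90) / (337590.0 − 32800) = 32800 × 337500.0 / 304790.0 ≈ 36320.1 mm.
Depth of field = Df − Dn = 36320.1 − 29901.9 ≈ 6418.2 mm ≈ 6.42 m.

6.42 m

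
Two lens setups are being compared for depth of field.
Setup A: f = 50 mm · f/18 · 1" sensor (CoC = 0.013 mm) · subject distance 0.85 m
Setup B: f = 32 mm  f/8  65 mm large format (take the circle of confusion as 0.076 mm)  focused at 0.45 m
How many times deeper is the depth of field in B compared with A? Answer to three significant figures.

1.86

Setup A: H = 50²/(18×0.013) + 50 ≈ 10733.8 mm; DoF = Df − Dn = 918.80 − 790.79 ≈ 128.01 mm.
Setup B: H = 32²/(8×0.076) + 32 ≈ 1716.2 mm; DoF = Df − Dn = 598.55 − 360.52 ≈ 238.03 mm.
Ratio = 238.03 / 128.01 ≈ 1.86.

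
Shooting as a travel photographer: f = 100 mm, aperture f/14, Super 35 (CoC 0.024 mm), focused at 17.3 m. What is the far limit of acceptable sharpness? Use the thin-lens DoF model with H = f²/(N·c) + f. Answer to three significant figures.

41.0 m

Hyperfocal distance H = f²/(N·c) + f = 100²/(14 × 0.024) + 100 = 10000/0.336 + 100 ≈ 29861.9 mm ≈ 29.86 m.
Far limit Df = s·(H − f)/(H − s) = 17300 × (29861.9 − 100) / (29861.9 − 17300) = 17300 × 29761.9 / 12561.9 ≈ 40987 mm ≈ 41.0 m.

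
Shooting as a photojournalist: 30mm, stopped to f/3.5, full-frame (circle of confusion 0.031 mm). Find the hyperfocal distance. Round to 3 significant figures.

Hyperfocal distance H = f²/(N·c) + f = 30²/(3.5 × 0.031) + 30 = 900/0.1085 + 30 ≈ 8324.9 mm ≈ 8.32 m.

8.32 m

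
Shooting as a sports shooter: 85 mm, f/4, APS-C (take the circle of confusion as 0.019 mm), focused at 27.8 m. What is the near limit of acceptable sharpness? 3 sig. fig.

Hyperfocal distance H = f²/(N·c) + f = 85²/(4 × 0.019) + 85 = 7225/0.076 + 85 ≈ 95150.8 mm ≈ 95.15 m.
Near limit Dn = s·(H − f)/(H + s − 2f) = 27800 × (95150.8 − 85) / (95150.8 + 27800 − 2 × 85) = 27800 × 95065.8 / 122780.8 ≈ 21525 mm ≈ 21.5 m.

21.5 m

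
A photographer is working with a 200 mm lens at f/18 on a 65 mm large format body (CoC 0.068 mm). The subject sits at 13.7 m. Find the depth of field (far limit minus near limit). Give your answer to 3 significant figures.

Hyperfocal distance H = f²/(N·c) + f = 200²/(18 × 0.068) + 200 = 40000/1.224 + 200 ≈ 32879.7 mm ≈ 32.88 m.
Near limit Dn = s·(H − f)/(H + s − 2f) = 13700 × (32879.7 − 200) / (32879.7 + 13700 − 2 × 200) = 13700 × 32679.7 / 46179.7 ≈ 9695 mm.
Far limit Df = s·(H − f)/(H − s) = 13700 × (32879.7 − 200) / (32879.7 − 13700) = 13700 × 32679.7 / 19179.7 ≈ 23343 mm.
Depth of field = Df − Dn = 23343 − 9695 ≈ 13648 mm ≈ 13.6 m.

13.6 m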